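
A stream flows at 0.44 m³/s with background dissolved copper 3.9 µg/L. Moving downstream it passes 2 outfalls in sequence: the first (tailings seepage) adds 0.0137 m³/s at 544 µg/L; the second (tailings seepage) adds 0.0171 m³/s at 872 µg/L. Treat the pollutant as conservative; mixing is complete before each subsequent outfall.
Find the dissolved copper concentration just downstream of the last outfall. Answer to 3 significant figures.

51.1 µg/L

Below outfall 1: Q → 0.4537 m³/s, C = (0.4400·3.900 + 0.01370·544.0)/0.4537 = 20.21 µg/L.
Below outfall 2: Q → 0.4708 m³/s, C = (0.4537·20.21 + 0.01710·872.0)/0.4708 = 51.15 µg/L.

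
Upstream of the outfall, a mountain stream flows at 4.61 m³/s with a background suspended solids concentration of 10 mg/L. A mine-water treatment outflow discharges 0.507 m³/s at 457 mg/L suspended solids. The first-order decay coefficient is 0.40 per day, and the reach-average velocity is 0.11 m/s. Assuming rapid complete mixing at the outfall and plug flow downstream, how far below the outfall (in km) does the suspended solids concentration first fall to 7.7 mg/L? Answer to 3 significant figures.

46.4 km

Conservation of mass: C = (4.610·10.00 + 0.5070·457.0) / 5.117 = 277.8/5.117 = 54.29 mg/L.
Set 54.29·exp(−k·t) = 7.7 → t = ln(54.29/7.7)/k = 421900 s = 117.2 h.
Distance = v·t = 0.11·421900 = 46410 m = 46.41 km.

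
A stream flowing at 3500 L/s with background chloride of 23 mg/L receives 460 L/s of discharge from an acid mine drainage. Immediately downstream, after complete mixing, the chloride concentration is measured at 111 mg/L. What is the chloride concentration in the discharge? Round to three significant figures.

781 mg/L

Mass balance: 3500·23.00 + 460.0·Cₑ = 3960·111.0
→ Cₑ = (3960·111.0 − 3500·23.00) / 460.0 = 780.6 mg/L.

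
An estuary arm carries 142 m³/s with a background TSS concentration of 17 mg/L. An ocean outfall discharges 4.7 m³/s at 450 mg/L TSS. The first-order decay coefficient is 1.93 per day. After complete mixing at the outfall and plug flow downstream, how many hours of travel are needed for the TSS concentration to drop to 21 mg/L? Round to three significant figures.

Flow-weighted average: C = (142.0·17.00 + 4.700·450.0) / 146.7 = 4529/146.7 = 30.87 mg/L.
30.87·exp(−k·t) = 21 → t = ln(30.87/21)/k = 17250 s = 4.792 h.

4.79 h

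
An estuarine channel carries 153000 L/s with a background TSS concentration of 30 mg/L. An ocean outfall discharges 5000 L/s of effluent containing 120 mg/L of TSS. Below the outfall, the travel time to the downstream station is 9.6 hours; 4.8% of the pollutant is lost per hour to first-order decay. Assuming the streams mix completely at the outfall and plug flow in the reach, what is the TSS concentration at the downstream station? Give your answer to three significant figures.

After mixing, C = (153000·30.00 + 5000·120.0) / 158000 = 5190000/158000 = 32.85 mg/L.
4.8%/h lost → k = −ln(1 − 0.048) = 0.04919 h⁻¹.
Applying C = C₀e^(−kt): 32.85 × 0.6236 = 20.48 mg/L.

20.5 mg/L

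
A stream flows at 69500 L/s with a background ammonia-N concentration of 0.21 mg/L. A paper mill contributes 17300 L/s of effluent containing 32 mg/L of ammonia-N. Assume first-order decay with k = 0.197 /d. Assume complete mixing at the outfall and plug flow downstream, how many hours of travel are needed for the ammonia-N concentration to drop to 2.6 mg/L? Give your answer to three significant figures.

112 h

Conservation of mass: C = (69500·0.2100 + 17300·32.00) / 86800 = 568200/86800 = 6.546 mg/L.
6.546·exp(−k·t) = 2.6 → t = ln(6.546/2.6)/k = 405000 s = 112.5 h.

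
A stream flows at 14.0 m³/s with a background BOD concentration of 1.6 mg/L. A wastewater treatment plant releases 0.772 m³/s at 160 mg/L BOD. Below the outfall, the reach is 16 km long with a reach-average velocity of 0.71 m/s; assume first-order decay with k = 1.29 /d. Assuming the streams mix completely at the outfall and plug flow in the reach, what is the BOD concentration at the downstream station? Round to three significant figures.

Mass balance: C = (14.00·1.600 + 0.7720·160.0) / 14.77 = 145.9/14.77 = 9.878 mg/L.
Travel time t = 16·1000 / 0.71 = 22540 s = 6.260 h.
Applying C = C₀e^(−kt): 9.878 × 0.7143 = 7.056 mg/L.

7.06 mg/L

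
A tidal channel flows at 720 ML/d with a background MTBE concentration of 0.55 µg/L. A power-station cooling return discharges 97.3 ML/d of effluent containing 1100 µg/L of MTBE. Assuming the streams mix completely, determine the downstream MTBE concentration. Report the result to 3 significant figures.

Mass balance: C = (720.0·0.5500 + 97.30·1100) / 817.3 = 107400/817.3 = 131.4 µg/L.

131 µg/L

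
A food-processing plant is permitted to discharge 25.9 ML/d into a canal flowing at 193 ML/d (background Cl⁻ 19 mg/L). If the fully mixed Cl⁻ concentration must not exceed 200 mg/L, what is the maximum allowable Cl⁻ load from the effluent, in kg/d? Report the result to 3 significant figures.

40100 kg/d

Mass balance at the limit: 193.0·19.00 + 25.90·Cₑ = 218.9·200 → Cₑ = 1549 mg/L.
25.90 ML/d = 0.2998 m³/s. Load = 0.2998 m³/s × 1549 g/m³ × 86 400 s/d = 40110 kg/d.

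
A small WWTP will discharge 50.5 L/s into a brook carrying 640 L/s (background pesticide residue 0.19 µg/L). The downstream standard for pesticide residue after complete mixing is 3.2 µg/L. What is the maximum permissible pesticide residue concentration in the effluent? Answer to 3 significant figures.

At the limit, (Qr·Cr + Qe·Cₑ)/(Qr + Qe) = 3.2:
Cₑ = (690.5·3.2 − 640.0·0.1900) / 50.50 = 41.35 µg/L.

41.3 µg/L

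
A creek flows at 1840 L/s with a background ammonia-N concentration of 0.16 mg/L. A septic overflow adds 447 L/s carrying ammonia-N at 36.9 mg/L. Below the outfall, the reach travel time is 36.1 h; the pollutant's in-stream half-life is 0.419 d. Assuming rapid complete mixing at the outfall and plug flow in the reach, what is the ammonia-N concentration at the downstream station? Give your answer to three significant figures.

Flow-weighted average: C = (1840·0.1600 + 447.0·36.90) / 2287 = 16790/2287 = 7.341 mg/L.
Half-life 0.419 d → k = ln 2 / 0.419 = 1.654 d⁻¹.
Decay over the reach: 7.341·exp(−kt) = 7.341·0.08305 = 0.6097 mg/L.

0.610 mg/L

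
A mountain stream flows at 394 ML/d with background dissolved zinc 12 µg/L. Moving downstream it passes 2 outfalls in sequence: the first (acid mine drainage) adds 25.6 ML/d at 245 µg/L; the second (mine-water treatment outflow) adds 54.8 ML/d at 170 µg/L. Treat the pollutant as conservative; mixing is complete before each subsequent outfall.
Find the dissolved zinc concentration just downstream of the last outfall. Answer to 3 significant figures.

After outfall 1: Q = 394.0 + 25.60 = 419.6 ML/d; C = (394.0·12.00 + 25.60·245.0)/419.6 = 26.22 µg/L.
After outfall 2: Q = 419.6 + 54.80 = 474.4 ML/d; C = (419.6·26.22 + 54.80·170.0)/474.4 = 42.82 µg/L.

42.8 µg/L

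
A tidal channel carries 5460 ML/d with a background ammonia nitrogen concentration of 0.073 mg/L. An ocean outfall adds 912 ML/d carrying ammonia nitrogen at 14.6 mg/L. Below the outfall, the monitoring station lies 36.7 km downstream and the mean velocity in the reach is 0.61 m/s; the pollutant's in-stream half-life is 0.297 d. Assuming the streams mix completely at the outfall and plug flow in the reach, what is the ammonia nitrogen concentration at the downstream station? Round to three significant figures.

0.424 mg/L

After mixing, C = (5460·0.07300 + 912.0·14.60) / 6372 = 13710/6372 = 2.152 mg/L.
Travel time t = 36.7·1000 / 0.61 = 60160 s = 16.71 h.
Half-life 0.297 d → k = ln 2 / 0.297 = 2.334 d⁻¹.
Applying C = C₀e^(−kt): 2.152 × 0.1969 = 0.4237 mg/L.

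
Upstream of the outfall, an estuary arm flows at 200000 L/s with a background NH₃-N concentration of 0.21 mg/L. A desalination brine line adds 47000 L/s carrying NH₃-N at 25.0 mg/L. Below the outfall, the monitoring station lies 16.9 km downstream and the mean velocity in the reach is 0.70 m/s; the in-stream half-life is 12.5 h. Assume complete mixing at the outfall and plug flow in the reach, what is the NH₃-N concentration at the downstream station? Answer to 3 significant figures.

3.40 mg/L

Conservation of mass: C = (200000·0.2100 + 47000·25.00) / 247000 = 1217000/247000 = 4.927 mg/L.
Travel time t = 16.9·1000 / 0.70 = 24140 s = 6.706 h.
Half-life 12.5 h → k = ln 2 / 12.5 = 0.05545 h⁻¹ = 1.331 d⁻¹.
First-order decay: C = 4.927·exp(−k·t) = 4.927·0.6894 = 3.397 mg/L.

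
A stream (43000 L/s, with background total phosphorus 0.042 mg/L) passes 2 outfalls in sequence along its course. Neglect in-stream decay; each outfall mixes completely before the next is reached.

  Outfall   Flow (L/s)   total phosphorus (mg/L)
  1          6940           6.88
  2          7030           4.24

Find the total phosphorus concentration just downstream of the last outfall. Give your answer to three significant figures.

Outfall 1: combined Q = 49940 L/s; C = (43000·0.04200 + 6940·6.880)/49940 = 0.9923 mg/L.
Outfall 2: combined Q = 56970 L/s; C = (49940·0.9923 + 7030·4.240)/56970 = 1.393 mg/L.

1.39 mg/L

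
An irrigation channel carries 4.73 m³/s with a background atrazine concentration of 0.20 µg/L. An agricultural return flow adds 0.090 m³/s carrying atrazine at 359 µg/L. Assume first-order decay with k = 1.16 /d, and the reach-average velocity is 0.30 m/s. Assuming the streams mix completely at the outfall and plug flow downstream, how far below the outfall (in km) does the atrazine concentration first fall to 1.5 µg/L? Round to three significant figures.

34.1 km

Flow-weighted average: C = (4.730·0.2000 + 0.09000·359.0) / 4.820 = 33.26/4.820 = 6.900 µg/L.
Set 6.900·exp(−k·t) = 1.5 → t = ln(6.900/1.5)/k = 113700 s = 31.57 h.
Distance = v·t = 0.30·113700 = 34100 m = 34.10 km.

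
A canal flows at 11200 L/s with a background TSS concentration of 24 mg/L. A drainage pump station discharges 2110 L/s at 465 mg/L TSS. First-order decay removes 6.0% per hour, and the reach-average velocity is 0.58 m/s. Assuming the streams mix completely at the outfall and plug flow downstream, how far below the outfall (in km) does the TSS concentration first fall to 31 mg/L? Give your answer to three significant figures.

Mixed concentration C = ΣQC/ΣQ = (11200·24.00 + 2110·465.0) / 13310 = 1250000/13310 = 93.91 mg/L.
6.0%/h lost → k = −ln(1 − 0.06) = 0.06188 h⁻¹.
Set 93.91·exp(−k·t) = 31 → t = ln(93.91/31)/k = 64490 s = 17.91 h.
Distance = v·t = 0.58·64490 = 37400 m = 37.40 km.

37.4 km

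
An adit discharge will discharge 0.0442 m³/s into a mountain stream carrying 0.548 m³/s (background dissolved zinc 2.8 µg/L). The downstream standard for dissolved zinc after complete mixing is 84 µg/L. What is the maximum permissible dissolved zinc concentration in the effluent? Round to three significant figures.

At the limit, (Qr·Cr + Qe·Cₑ)/(Qr + Qe) = 84:
Cₑ = (0.5922·84 − 0.5480·2.800) / 0.04420 = 1091 µg/L.

1090 µg/L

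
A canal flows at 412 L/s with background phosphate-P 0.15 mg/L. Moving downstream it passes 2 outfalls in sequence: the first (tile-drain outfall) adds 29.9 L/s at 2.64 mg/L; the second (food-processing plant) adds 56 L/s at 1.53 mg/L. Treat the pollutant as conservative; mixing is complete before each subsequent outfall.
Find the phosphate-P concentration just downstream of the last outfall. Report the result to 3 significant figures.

Outfall 1: combined Q = 441.9 L/s; C = (412.0·0.1500 + 29.90·2.640)/441.9 = 0.3185 mg/L.
Outfall 2: combined Q = 497.9 L/s; C = (441.9·0.3185 + 56.00·1.530)/497.9 = 0.4547 mg/L.

0.455 mg/L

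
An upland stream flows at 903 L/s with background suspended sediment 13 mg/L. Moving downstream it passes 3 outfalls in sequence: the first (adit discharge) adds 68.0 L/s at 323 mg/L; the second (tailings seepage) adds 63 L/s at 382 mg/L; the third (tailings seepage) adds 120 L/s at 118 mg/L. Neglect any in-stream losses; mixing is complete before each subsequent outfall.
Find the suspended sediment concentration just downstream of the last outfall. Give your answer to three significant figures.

After outfall 1: Q = 903.0 + 68.00 = 971.0 L/s; C = (903.0·13.00 + 68.00·323.0)/971.0 = 34.71 mg/L.
After outfall 2: Q = 971.0 + 63.00 = 1034 L/s; C = (971.0·34.71 + 63.00·382.0)/1034 = 55.87 mg/L.
After outfall 3: Q = 1034 + 120.0 = 1154 L/s; C = (1034·55.87 + 120.0·118.0)/1154 = 62.33 mg/L.

62.3 mg/L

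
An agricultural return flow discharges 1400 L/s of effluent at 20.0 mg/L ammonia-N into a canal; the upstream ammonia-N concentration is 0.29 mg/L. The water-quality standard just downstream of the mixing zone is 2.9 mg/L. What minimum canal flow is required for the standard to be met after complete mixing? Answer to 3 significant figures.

Set C_mix = 2.9: (Q·0.2900 + 1400·20.00) / (Q + 1400) = 2.9
→ Q = 1400·(20.00 − 2.9)/(2.9 − 0.2900) = 9172 L/s.

9170 L/s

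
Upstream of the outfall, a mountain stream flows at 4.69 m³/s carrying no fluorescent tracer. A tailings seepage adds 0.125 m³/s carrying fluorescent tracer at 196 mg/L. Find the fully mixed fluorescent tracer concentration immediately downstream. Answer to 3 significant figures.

Mass balance: C = (4.690·0 + 0.1250·196.0) / 4.815 = 24.50/4.815 = 5.088 mg/L.

5.09 mg/L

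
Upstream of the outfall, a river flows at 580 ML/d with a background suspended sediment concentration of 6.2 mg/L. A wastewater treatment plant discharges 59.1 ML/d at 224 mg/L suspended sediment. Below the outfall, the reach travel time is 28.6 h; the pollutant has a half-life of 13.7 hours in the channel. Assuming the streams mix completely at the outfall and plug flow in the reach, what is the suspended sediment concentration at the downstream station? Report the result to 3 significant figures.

After mixing, C = (580.0·6.200 + 59.10·224.0) / 639.1 = 16830/639.1 = 26.34 mg/L.
Half-life 13.7 h → k = ln 2 / 13.7 = 0.05059 h⁻¹ = 1.214 d⁻¹.
First-order decay: C = 26.34·exp(−k·t) = 26.34·0.2353 = 6.197 mg/L.

6.20 mg/L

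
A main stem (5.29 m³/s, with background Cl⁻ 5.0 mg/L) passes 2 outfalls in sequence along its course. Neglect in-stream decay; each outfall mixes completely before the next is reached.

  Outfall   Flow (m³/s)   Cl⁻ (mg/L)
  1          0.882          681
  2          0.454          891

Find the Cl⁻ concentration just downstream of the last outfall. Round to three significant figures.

Below outfall 1: Q → 6.172 m³/s, C = (5.290·5.000 + 0.8820·681.0)/6.172 = 101.6 mg/L.
Below outfall 2: Q → 6.626 m³/s, C = (6.172·101.6 + 0.4540·891.0)/6.626 = 155.7 mg/L.

156 mg/L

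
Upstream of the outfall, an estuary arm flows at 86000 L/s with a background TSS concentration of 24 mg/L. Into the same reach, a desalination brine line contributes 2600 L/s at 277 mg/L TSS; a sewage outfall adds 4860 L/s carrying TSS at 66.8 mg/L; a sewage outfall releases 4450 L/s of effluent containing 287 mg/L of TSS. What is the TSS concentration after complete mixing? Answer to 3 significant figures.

44.8 mg/L

Flow-weighted average: C = (86000·24.00 + 2600·277.0 + 4860·66.80 + 4450·287.0) / 97910 = 4386000/97910 = 44.80 mg/L.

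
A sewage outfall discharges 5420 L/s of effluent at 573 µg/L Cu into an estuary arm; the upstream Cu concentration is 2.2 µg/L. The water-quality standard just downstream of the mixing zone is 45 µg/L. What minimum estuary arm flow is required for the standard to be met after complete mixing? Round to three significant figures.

66900 L/s

Set C_mix = 45: (Q·2.200 + 5420·573.0) / (Q + 5420) = 45
→ Q = 5420·(573.0 − 45)/(45 − 2.200) = 66860 L/s.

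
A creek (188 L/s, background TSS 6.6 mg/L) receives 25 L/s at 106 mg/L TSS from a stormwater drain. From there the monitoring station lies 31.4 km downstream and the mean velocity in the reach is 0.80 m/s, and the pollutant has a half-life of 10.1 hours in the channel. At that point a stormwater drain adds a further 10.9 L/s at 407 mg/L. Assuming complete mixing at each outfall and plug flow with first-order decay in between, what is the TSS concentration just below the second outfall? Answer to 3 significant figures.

Mass balance: C = (188.0·6.600 + 25.00·106.0) / 213.0 = 3891/213.0 = 18.27 mg/L; combined flow 213.0 L/s.
Travel time t = 31.4·1000 / 0.80 = 39250 s = 10.90 h.
Half-life 10.1 h → k = ln 2 / 10.1 = 0.06863 h⁻¹ = 1.647 d⁻¹.
Decay over the reach: 18.27·exp(−kt) = 18.27·0.4732 = 8.644 mg/L.
At the second outfall, C = (213.0·8.644 + 10.90·407.0) / (213.0 + 10.90) = 28.04 mg/L.

28.0 mg/L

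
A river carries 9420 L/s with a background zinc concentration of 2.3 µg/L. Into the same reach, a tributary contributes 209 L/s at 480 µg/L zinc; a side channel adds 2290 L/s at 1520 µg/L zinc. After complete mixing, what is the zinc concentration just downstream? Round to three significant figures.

302 µg/L

Mass balance: C = (9420·2.300 + 209.0·480.0 + 2290·1520) / 11920 = 3603000/11920 = 302.3 µg/L.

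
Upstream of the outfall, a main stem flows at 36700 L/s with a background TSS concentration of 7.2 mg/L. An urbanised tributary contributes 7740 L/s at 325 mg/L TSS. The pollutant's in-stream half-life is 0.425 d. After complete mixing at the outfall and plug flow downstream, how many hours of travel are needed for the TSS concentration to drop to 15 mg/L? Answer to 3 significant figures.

After mixing, C = (36700·7.200 + 7740·325.0) / 44440 = 2780000/44440 = 62.55 mg/L.
Half-life 0.425 d → k = ln 2 / 0.425 = 1.631 d⁻¹.
62.55·exp(−k·t) = 15 → t = ln(62.55/15)/k = 75650 s = 21.01 h.

21.0 h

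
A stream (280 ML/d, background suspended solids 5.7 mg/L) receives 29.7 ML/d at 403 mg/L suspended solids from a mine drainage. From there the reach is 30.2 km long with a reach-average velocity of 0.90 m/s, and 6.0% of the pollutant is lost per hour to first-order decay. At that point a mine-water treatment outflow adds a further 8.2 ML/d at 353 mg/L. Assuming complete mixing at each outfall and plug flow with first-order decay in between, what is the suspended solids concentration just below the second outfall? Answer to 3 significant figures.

Mixed concentration C = ΣQC/ΣQ = (280.0·5.700 + 29.70·403.0) / 309.7 = 13570/309.7 = 43.80 mg/L; combined flow 309.7 ML/d.
Travel time t = 30.2·1000 / 0.90 = 33560 s = 9.321 h.
6.0%/h lost → k = −ln(1 − 0.06) = 0.06188 h⁻¹.
After decay, C = 43.80 × e^(−kt) = 43.80 × 0.5617 = 24.60 mg/L.
Second outfall: C = (309.7·24.60 + 8.200·353.0)/317.9 = 33.07 mg/L.

33.1 mg/L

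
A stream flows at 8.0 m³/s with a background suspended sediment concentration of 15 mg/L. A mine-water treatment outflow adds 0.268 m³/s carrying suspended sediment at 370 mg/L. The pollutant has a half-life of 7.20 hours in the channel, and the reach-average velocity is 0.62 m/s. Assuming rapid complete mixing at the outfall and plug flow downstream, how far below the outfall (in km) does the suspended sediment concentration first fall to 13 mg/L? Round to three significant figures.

16.5 km

Flow-weighted average: C = (8.000·15.00 + 0.2680·370.0) / 8.268 = 219.2/8.268 = 26.51 mg/L.
Half-life 7.20 h → k = ln 2 / 7.20 = 0.09627 h⁻¹ = 2.310 d⁻¹.
Set 26.51·exp(−k·t) = 13 → t = ln(26.51/13)/k = 26640 s = 7.401 h.
Distance = v·t = 0.62·26640 = 16520 m = 16.52 km.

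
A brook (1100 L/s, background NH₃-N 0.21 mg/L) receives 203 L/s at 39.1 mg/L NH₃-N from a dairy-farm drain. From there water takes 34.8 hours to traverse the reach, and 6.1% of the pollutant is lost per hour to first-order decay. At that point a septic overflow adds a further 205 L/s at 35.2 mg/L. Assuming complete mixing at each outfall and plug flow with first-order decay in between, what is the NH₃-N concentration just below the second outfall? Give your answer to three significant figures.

5.39 mg/L

Flow-weighted average: C = (1100·0.2100 + 203.0·39.10) / 1303 = 8168/1303 = 6.269 mg/L; combined flow 1303 L/s.
6.1%/h lost → k = −ln(1 − 0.061) = 0.06294 h⁻¹.
Decay over the reach: 6.269·exp(−kt) = 6.269·0.1119 = 0.7014 mg/L.
At the second outfall, C = (1303·0.7014 + 205.0·35.20) / (1303 + 205.0) = 5.391 mg/L.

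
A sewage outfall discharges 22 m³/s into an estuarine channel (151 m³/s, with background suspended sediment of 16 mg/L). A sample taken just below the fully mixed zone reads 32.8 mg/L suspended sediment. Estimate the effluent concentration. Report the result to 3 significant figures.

Mass balance: 151.0·16.00 + 22.00·Cₑ = 173.0·32.80
→ Cₑ = (173.0·32.80 − 151.0·16.00) / 22.00 = 148.1 mg/L.

148 mg/L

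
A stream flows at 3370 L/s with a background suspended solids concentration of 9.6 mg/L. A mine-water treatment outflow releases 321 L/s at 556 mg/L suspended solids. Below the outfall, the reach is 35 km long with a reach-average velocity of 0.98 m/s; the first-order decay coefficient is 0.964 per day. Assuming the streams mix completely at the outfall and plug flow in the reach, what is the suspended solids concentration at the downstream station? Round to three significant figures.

Conservation of mass: C = (3370·9.600 + 321.0·556.0) / 3691 = 210800/3691 = 57.12 mg/L.
Travel time t = 35·1000 / 0.98 = 35710 s = 9.921 h.
Decay over the reach: 57.12·exp(−kt) = 57.12·0.6713 = 38.35 mg/L.

38.3 mg/L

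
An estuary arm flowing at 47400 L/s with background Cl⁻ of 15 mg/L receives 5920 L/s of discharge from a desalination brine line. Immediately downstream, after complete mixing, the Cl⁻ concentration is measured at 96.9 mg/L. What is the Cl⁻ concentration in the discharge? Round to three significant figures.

753 mg/L

Mass balance: 47400·15.00 + 5920·Cₑ = 53320·96.90
→ Cₑ = (53320·96.90 − 47400·15.00) / 5920 = 752.7 mg/L.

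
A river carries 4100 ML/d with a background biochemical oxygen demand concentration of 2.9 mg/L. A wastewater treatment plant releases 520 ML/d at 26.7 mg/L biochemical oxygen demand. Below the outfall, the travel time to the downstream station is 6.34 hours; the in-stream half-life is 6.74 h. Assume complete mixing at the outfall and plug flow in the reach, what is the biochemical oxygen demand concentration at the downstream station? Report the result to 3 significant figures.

2.91 mg/L

Mixed concentration C = ΣQC/ΣQ = (4100·2.900 + 520.0·26.70) / 4620 = 25770/4620 = 5.579 mg/L.
Half-life 6.74 h → k = ln 2 / 6.74 = 0.1028 h⁻¹ = 2.468 d⁻¹.
Decay over the reach: 5.579·exp(−kt) = 5.579·0.5210 = 2.907 mg/L.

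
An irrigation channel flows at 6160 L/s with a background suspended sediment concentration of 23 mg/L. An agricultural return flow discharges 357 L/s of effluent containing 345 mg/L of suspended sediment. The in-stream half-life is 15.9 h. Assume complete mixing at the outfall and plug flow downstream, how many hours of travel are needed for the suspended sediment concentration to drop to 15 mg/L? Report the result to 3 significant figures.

Flow-weighted average: C = (6160·23.00 + 357.0·345.0) / 6517 = 264800/6517 = 40.64 mg/L.
Half-life 15.9 h → k = ln 2 / 15.9 = 0.04359 h⁻¹ = 1.046 d⁻¹.
40.64·exp(−k·t) = 15 → t = ln(40.64/15)/k = 82310 s = 22.86 h.

22.9 h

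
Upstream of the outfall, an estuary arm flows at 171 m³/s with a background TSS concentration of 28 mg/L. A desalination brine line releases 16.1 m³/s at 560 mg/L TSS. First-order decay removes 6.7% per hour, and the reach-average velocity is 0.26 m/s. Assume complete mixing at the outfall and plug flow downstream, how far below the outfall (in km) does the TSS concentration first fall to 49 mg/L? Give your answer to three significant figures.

5.52 km

Mass balance: C = (171.0·28.00 + 16.10·560.0) / 187.1 = 13800/187.1 = 73.78 mg/L.
6.7%/h lost → k = −ln(1 − 0.067) = 0.06935 h⁻¹.
Set 73.78·exp(−k·t) = 49 → t = ln(73.78/49)/k = 21240 s = 5.901 h.
Distance = v·t = 0.26·21240 = 5524 m = 5.524 km.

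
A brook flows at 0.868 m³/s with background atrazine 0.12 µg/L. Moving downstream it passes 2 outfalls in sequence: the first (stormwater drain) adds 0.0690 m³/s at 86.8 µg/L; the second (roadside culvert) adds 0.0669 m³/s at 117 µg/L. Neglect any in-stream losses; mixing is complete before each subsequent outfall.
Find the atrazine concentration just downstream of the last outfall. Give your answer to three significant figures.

Below outfall 1: Q → 0.9370 m³/s, C = (0.8680·0.1200 + 0.06900·86.80)/0.9370 = 6.503 µg/L.
Below outfall 2: Q → 1.004 m³/s, C = (0.9370·6.503 + 0.06690·117.0)/1.004 = 13.87 µg/L.

13.9 µg/L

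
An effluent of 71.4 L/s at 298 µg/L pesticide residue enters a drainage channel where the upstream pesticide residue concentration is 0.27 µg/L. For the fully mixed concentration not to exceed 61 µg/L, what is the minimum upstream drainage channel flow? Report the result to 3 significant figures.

Set C_mix = 61: (Q·0.2700 + 71.40·298.0) / (Q + 71.40) = 61
→ Q = 71.40·(298.0 − 61)/(61 − 0.2700) = 278.6 L/s.

279 L/s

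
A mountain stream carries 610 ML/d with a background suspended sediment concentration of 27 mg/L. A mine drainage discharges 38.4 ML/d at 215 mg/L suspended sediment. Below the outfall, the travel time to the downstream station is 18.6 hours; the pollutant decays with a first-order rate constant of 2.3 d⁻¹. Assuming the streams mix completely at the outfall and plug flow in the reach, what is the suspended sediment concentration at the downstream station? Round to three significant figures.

Mixed concentration C = ΣQC/ΣQ = (610.0·27.00 + 38.40·215.0) / 648.4 = 24730/648.4 = 38.13 mg/L.
Decay over the reach: 38.13·exp(−kt) = 38.13·0.1682 = 6.415 mg/L.

6.41 mg/L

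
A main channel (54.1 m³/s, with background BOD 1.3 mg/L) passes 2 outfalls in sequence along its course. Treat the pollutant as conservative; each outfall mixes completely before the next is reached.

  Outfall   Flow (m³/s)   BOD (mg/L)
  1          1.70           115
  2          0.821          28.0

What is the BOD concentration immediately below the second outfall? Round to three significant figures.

5.10 mg/L

Outfall 1: combined Q = 55.80 m³/s; C = (54.10·1.300 + 1.700·115.0)/55.80 = 4.764 mg/L.
Outfall 2: combined Q = 56.62 m³/s; C = (55.80·4.764 + 0.8210·28.00)/56.62 = 5.101 mg/L.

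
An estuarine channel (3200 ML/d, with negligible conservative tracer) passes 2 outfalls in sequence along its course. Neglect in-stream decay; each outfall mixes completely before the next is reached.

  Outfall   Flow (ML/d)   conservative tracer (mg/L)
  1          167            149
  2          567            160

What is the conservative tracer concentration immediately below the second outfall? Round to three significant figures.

29.4 mg/L

Outfall 1: combined Q = 3367 ML/d; C = (3200·0 + 167.0·149.0)/3367 = 7.390 mg/L.
Outfall 2: combined Q = 3934 ML/d; C = (3367·7.390 + 567.0·160.0)/3934 = 29.39 mg/L.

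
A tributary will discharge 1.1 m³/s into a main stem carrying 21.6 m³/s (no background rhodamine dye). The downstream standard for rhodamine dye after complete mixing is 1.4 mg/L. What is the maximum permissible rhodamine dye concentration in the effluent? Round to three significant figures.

At the limit, (Qr·Cr + Qe·Cₑ)/(Qr + Qe) = 1.4:
Cₑ = (22.70·1.4 − 21.60·0) / 1.100 = 28.89 mg/L.

28.9 mg/L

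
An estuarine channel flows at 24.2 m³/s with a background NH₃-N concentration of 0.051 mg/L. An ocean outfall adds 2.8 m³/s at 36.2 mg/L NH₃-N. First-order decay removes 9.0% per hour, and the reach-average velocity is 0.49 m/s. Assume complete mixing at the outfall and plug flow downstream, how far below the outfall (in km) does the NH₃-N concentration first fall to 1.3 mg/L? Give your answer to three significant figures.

Flow-weighted average: C = (24.20·0.05100 + 2.800·36.20) / 27.00 = 102.6/27.00 = 3.800 mg/L.
9.0%/h lost → k = −ln(1 − 0.09) = 0.09431 h⁻¹.
Set 3.800·exp(−k·t) = 1.3 → t = ln(3.800/1.3)/k = 40940 s = 11.37 h.
Distance = v·t = 0.49·40940 = 20060 m = 20.06 km.

20.1 km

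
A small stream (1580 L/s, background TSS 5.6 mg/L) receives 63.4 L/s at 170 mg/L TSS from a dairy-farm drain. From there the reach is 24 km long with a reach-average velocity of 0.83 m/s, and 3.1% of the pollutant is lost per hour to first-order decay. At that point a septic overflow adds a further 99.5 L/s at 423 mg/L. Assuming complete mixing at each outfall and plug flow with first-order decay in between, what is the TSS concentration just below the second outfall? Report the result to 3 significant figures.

32.9 mg/L

Mixed concentration C = ΣQC/ΣQ = (1580·5.600 + 63.40·170.0) / 1643 = 19630/1643 = 11.94 mg/L; combined flow 1643 L/s.
Travel time t = 24·1000 / 0.83 = 28920 s = 8.032 h.
3.1%/h lost → k = −ln(1 − 0.031) = 0.03149 h⁻¹.
Applying C = C₀e^(−kt): 11.94 × 0.7765 = 9.273 mg/L.
At the second outfall, C = (1643·9.273 + 99.50·423.0) / (1643 + 99.50) = 32.89 mg/L.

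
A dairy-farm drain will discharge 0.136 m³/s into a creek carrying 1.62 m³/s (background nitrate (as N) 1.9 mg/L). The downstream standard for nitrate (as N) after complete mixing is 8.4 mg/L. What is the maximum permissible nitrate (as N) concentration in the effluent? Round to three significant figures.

85.8 mg/L

At the limit, (Qr·Cr + Qe·Cₑ)/(Qr + Qe) = 8.4:
Cₑ = (1.756·8.4 − 1.620·1.900) / 0.1360 = 85.83 mg/L.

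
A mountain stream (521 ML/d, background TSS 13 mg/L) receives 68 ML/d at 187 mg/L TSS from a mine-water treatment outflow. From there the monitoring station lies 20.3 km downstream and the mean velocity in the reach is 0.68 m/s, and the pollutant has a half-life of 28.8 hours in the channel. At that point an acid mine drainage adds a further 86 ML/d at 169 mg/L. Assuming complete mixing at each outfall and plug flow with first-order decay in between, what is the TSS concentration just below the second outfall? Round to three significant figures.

After mixing, C = (521.0·13.00 + 68.00·187.0) / 589.0 = 19490/589.0 = 33.09 mg/L; combined flow 589.0 ML/d.
Travel time t = 20.3·1000 / 0.68 = 29850 s = 8.292 h.
Half-life 28.8 h → k = ln 2 / 28.8 = 0.02407 h⁻¹ = 0.5776 d⁻¹.
Applying C = C₀e^(−kt): 33.09 × 0.8191 = 27.10 mg/L.
At the second outfall, C = (589.0·27.10 + 86.00·169.0) / (589.0 + 86.00) = 45.18 mg/L.

45.2 mg/L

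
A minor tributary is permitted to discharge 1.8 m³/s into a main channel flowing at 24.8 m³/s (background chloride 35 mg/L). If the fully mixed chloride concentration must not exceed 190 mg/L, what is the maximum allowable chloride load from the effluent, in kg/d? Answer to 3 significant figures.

362000 kg/d

Mass balance at the limit: 24.80·35.00 + 1.800·Cₑ = 26.60·190 → Cₑ = 2326 mg/L.
Load = 1.800 m³/s × 2326 g/m³ × 86 400 s/d = 361700 kg/d.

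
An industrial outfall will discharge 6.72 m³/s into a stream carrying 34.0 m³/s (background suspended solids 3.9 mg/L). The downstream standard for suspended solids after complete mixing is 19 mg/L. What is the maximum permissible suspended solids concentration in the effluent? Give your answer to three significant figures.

At the limit, (Qr·Cr + Qe·Cₑ)/(Qr + Qe) = 19:
Cₑ = (40.72·19 − 34.00·3.900) / 6.720 = 95.40 mg/L.

95.4 mg/L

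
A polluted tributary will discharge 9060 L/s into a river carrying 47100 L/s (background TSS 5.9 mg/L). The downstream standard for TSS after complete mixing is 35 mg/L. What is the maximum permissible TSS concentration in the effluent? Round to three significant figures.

At the limit, (Qr·Cr + Qe·Cₑ)/(Qr + Qe) = 35:
Cₑ = (56160·35 − 47100·5.900) / 9060 = 186.3 mg/L.

186 mg/L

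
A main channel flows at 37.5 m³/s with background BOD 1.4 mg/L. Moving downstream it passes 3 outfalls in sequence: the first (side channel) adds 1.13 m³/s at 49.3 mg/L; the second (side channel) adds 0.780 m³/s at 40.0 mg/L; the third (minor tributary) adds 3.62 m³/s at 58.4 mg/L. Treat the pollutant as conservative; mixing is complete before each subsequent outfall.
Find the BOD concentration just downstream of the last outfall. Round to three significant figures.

Below outfall 1: Q → 38.63 m³/s, C = (37.50·1.400 + 1.130·49.30)/38.63 = 2.801 mg/L.
Below outfall 2: Q → 39.41 m³/s, C = (38.63·2.801 + 0.7800·40.00)/39.41 = 3.537 mg/L.
Below outfall 3: Q → 43.03 m³/s, C = (39.41·3.537 + 3.620·58.40)/43.03 = 8.153 mg/L.

8.15 mg/L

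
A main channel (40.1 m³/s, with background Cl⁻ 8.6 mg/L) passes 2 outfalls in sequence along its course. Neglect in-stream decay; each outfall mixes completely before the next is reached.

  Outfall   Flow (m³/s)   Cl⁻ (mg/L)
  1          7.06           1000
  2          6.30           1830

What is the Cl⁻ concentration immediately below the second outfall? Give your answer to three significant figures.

Outfall 1: combined Q = 47.16 m³/s; C = (40.10·8.600 + 7.060·1000)/47.16 = 157.0 mg/L.
Outfall 2: combined Q = 53.46 m³/s; C = (47.16·157.0 + 6.300·1830)/53.46 = 354.2 mg/L.

354 mg/L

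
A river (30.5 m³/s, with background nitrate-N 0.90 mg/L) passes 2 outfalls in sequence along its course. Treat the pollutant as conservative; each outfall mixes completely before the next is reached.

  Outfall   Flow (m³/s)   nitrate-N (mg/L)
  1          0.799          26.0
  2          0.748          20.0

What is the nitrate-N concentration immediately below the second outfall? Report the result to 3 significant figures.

Outfall 1: combined Q = 31.30 m³/s; C = (30.50·0.9000 + 0.7990·26.00)/31.30 = 1.541 mg/L.
Outfall 2: combined Q = 32.05 m³/s; C = (31.30·1.541 + 0.7480·20.00)/32.05 = 1.972 mg/L.

1.97 mg/L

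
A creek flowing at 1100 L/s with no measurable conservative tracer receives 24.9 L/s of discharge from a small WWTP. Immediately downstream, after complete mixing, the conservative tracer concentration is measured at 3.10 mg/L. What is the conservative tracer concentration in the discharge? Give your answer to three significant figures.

Mass balance: 1100·0 + 24.90·Cₑ = 1125·3.100
→ Cₑ = (1125·3.100 − 1100·0) / 24.90 = 140.0 mg/L.

140 mg/L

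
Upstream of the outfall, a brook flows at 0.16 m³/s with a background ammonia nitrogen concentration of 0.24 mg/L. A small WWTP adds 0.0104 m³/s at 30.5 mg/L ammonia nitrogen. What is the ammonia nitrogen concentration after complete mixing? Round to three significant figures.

2.09 mg/L

Mixed concentration C = ΣQC/ΣQ = (0.1600·0.2400 + 0.01040·30.50) / 0.1704 = 0.3556/0.1704 = 2.087 mg/L.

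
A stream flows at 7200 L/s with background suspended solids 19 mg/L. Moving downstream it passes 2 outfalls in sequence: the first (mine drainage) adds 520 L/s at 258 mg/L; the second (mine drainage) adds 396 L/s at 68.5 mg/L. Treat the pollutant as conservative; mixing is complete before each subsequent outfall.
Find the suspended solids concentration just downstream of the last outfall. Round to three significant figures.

36.7 mg/L

Outfall 1: combined Q = 7720 L/s; C = (7200·19.00 + 520.0·258.0)/7720 = 35.10 mg/L.
Outfall 2: combined Q = 8116 L/s; C = (7720·35.10 + 396.0·68.50)/8116 = 36.73 mg/L.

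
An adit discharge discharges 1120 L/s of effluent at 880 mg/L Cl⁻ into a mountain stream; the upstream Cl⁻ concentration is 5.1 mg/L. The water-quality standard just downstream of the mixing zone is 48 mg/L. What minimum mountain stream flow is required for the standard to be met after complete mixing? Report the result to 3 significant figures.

21700 L/s

Set C_mix = 48: (Q·5.100 + 1120·880.0) / (Q + 1120) = 48
→ Q = 1120·(880.0 − 48)/(48 − 5.100) = 21720 L/s.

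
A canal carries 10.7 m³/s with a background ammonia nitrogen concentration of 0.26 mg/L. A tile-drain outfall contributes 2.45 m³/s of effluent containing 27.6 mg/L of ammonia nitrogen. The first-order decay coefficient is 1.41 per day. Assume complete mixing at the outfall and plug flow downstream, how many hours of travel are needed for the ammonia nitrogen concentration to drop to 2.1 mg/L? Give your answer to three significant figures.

15.9 h

Mixed concentration C = ΣQC/ΣQ = (10.70·0.2600 + 2.450·27.60) / 13.15 = 70.40/13.15 = 5.354 mg/L.
5.354·exp(−k·t) = 2.1 → t = ln(5.354/2.1)/k = 57350 s = 15.93 h.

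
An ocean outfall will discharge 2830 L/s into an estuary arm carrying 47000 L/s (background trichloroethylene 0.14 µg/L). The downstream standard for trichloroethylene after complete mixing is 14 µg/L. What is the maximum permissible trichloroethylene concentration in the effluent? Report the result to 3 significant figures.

At the limit, (Qr·Cr + Qe·Cₑ)/(Qr + Qe) = 14:
Cₑ = (49830·14 − 47000·0.1400) / 2830 = 244.2 µg/L.

244 µg/L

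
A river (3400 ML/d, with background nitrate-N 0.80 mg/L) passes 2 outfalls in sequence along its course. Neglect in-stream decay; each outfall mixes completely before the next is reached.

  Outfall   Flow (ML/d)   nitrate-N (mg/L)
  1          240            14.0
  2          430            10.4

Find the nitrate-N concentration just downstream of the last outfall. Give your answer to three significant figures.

2.59 mg/L

After outfall 1: Q = 3400 + 240.0 = 3640 ML/d; C = (3400·0.8000 + 240.0·14.00)/3640 = 1.670 mg/L.
After outfall 2: Q = 3640 + 430.0 = 4070 ML/d; C = (3640·1.670 + 430.0·10.40)/4070 = 2.593 mg/L.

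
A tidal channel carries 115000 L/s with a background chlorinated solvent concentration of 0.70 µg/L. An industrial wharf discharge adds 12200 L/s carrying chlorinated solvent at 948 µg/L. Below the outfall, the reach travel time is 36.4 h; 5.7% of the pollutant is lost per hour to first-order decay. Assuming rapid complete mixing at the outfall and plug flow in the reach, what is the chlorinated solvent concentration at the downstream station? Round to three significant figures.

10.8 µg/L

Mass balance: C = (115000·0.7000 + 12200·948.0) / 127200 = 11650000/127200 = 91.56 µg/L.
5.7%/h lost → k = −ln(1 − 0.057) = 0.05869 h⁻¹.
After decay, C = 91.56 × e^(−kt) = 91.56 × 0.1181 = 10.81 µg/L.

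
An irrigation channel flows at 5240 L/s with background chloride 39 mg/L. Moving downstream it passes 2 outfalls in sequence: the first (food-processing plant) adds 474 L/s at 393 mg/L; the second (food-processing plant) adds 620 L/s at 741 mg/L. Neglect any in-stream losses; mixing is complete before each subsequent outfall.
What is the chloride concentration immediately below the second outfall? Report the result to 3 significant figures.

After outfall 1: Q = 5240 + 474.0 = 5714 L/s; C = (5240·39.00 + 474.0·393.0)/5714 = 68.37 mg/L.
After outfall 2: Q = 5714 + 620.0 = 6334 L/s; C = (5714·68.37 + 620.0·741.0)/6334 = 134.2 mg/L.

134 mg/L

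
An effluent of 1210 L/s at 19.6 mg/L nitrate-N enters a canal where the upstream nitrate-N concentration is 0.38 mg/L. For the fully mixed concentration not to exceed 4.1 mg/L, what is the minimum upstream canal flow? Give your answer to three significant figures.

Set C_mix = 4.1: (Q·0.3800 + 1210·19.60) / (Q + 1210) = 4.1
→ Q = 1210·(19.60 − 4.1)/(4.1 − 0.3800) = 5042 L/s.

5040 L/s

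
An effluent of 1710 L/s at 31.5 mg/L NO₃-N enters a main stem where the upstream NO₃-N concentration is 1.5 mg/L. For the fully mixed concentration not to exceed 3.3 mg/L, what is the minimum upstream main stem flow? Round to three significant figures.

26800 L/s

Set C_mix = 3.3: (Q·1.500 + 1710·31.50) / (Q + 1710) = 3.3
→ Q = 1710·(31.50 − 3.3)/(3.3 − 1.500) = 26790 L/s.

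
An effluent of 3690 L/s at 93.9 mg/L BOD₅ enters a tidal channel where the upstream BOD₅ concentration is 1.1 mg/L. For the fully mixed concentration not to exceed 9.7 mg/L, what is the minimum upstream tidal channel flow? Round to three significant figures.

Set C_mix = 9.7: (Q·1.100 + 3690·93.90) / (Q + 3690) = 9.7
→ Q = 3690·(93.90 − 9.7)/(9.7 − 1.100) = 36130 L/s.

36100 L/s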